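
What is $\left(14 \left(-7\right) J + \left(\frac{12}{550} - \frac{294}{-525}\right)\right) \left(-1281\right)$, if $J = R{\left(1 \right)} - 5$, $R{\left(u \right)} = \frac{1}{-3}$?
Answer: $- \frac{36865472}{55} \approx -6.7028 \cdot 10^{5}$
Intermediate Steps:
$R{\left(u \right)} = - \frac{1}{3}$
$J = - \frac{16}{3}$ ($J = - \frac{1}{3} - 5 = - \frac{16}{3} \approx -5.3333$)
$\left(14 \left(-7\right) J + \left(\frac{12}{550} - \frac{294}{-525}\right)\right) \left(-1281\right) = \left(14 \left(-7\right) \left(- \frac{16}{3}\right) + \left(\frac{12}{550} - \frac{294}{-525}\right)\right) \left(-1281\right) = \left(\left(-98\right) \left(- \frac{16}{3}\right) + \left(12 \cdot \frac{1}{550} - - \frac{14}{25}\right)\right) \left(-1281\right) = \left(\frac{1568}{3} + \left(\frac{6}{275} + \frac{14}{25}\right)\right) \left(-1281\right) = \left(\frac{1568}{3} + \frac{32}{55}\right) \left(-1281\right) = \frac{86336}{165} \left(-1281\right) = - \frac{36865472}{55}$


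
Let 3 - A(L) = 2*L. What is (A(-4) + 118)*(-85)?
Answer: -10965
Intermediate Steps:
A(L) = 3 - 2*L
(A(-4) + 118)*(-85) = ((3 - 2*(-4)) + 118)*(-85) = ((3 + 8) + 118)*(-85) = (11 + 118)*(-85) = 129*(-85) = -10965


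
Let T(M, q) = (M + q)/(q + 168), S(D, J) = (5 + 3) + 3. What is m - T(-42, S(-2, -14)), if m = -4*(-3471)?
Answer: 2485267/179 ≈ 13884.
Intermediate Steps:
S(D, J) = 11 (S(D, J) = 8 + 3 = 11)
T(M, q) = (M + q)/(168 + q)
m = 13884
m - T(-42, S(-2, -14)) = 13884 - (-42 + 11)/(168 + 11) = 13884 - (-31)/179 = 13884 - 1*(-31/179) = 13884 + 31/179 = 2485267/179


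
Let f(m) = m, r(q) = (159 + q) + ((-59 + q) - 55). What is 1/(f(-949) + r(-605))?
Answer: -1/2114 ≈ -0.00047304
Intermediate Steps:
r(q) = 45 + 2*q (r(q) = (159 + q) + (-114 + q) = 45 + 2*q)
1/(f(-949) + r(-605)) = 1/(-949 + (45 + 2*(-605))) = 1/(-949 + (45 - 1210)) = 1/(-949 - 1165) = 1/(-2114) = -1/2114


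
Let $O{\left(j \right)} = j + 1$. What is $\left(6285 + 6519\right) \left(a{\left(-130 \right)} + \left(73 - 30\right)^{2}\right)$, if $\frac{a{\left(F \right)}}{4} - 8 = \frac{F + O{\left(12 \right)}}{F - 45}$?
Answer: $\frac{4220748972}{175} \approx 2.4119 \cdot 10^{7}$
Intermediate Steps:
$O{\left(j \right)} = 1 + j$
$a{\left(F \right)} = 32 + \frac{4 \left(13 + F\right)}{-45 + F}$ ($a{\left(F \right)} = 32 + 4 \frac{F + \left(1 + 12\right)}{F - 45} = 32 + 4 \frac{F + 13}{-45 + F} = 32 + 4 \frac{13 + F}{-45 + F} = 32 + \frac{4 \left(13 + F\right)}{-45 + F}$)
$\left(6285 + 6519\right) \left(a{\left(-130 \right)} + \left(73 - 30\right)^{2}\right) = \left(6285 + 6519\right) \left(\frac{4 \left(-347 + 9 \left(-130\right)\right)}{-45 - 130} + \left(73 - 30\right)^{2}\right) = 12804 \left(\frac{4 \left(-347 - 1170\right)}{-175} + 43^{2}\right) = 12804 \left(4 \left(- \frac{1}{175}\right) \left(-1517\right) + 1849\right) = 12804 \left(\frac{6068}{175} + 1849\right) = 12804 \cdot \frac{329643}{175} = \frac{4220748972}{175}$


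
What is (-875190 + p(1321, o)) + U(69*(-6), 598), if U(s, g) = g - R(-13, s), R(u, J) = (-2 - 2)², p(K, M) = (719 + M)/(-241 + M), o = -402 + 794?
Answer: -132064697/151 ≈ -8.7460e+5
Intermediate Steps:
o = 392
p(K, M) = (719 + M)/(-241 + M)
R(u, J) = 16 (R(u, J) = (-4)² = 16)
U(s, g) = -16 + g (U(s, g) = g - 1*16 = g - 16 = -16 + g)
(-875190 + p(1321, o)) + U(69*(-6), 598) = (-875190 + (719 + 392)/(-241 + 392)) + (-16 + 598) = (-875190 + 1111/151) + 582 = -132152579/151 + 582 = -132064697/151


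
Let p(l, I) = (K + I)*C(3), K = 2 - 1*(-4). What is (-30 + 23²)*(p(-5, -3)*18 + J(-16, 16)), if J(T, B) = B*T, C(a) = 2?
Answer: -73852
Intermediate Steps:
K = 6 (K = 2 + 4 = 6)
p(l, I) = 12 + 2*I (p(l, I) = (6 + I)*2 = 12 + 2*I)
(-30 + 23²)*(p(-5, -3)*18 + J(-16, 16)) = (-30 + 23²)*((12 + 2*(-3))*18 + 16*(-16)) = (-30 + 529)*((12 - 6)*18 - 256) = 499*(6*18 - 256) = 499*(108 - 256) = 499*(-148) = -73852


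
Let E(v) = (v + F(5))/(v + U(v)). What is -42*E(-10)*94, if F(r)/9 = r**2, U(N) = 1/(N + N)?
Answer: 5658800/67 ≈ 84460.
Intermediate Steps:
U(N) = 1/(2*N)
F(r) = 9*r**2
E(v) = (225 + v)/(v + 1/(2*v)) (E(v) = (v + 9*5**2)/(v + 1/(2*v)) = (v + 9*25)/(v + 1/(2*v)) = (v + 225)/(v + 1/(2*v)) = (225 + v)/(v + 1/(2*v)))
-42*E(-10)*94 = -84*(-10)*(225 - 10)/(1 + 2*(-10)**2)*94 = -84*(-10)*215/(1 + 2*100)*94 = -84*(-10)*215/(1 + 200)*94 = -84*(-10)*215/201*94 = -42*(-4300/201)*94 = (60200/67)*94 = 5658800/67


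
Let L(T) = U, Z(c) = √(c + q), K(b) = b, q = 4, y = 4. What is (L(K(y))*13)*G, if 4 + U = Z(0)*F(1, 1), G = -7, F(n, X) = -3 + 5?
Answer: 0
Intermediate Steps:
F(n, X) = 2
Z(c) = √(4 + c) (Z(c) = √(c + 4) = √(4 + c))
U = 0 (U = -4 + √(4 + 0)*2 = -4 + √4*2 = -4 + 2*2 = -4 + 4 = 0)
L(T) = 0
(L(K(y))*13)*G = (0*13)*(-7) = 0*(-7) = 0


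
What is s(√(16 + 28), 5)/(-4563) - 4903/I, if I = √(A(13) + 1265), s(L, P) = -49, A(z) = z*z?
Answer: 49/4563 - 4903*√1434/1434 ≈ -129.46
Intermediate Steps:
A(z) = z²
I = √1434 (I = √(13² + 1265) = √(169 + 1265) = √1434 ≈ 37.868)
s(√(16 + 28), 5)/(-4563) - 4903/I = -49/(-4563) - 4903*√1434/1434 = -49*(-1/4563) - 4903*√1434/1434 = 49/4563 - 4903*√1434/1434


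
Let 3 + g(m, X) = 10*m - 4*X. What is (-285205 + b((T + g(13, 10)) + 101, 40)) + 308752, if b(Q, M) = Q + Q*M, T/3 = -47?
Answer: 25474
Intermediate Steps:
T = -141 (T = 3*(-47) = -141)
g(m, X) = -3 - 4*X + 10*m (g(m, X) = -3 + (10*m - 4*X) = -3 + (-4*X + 10*m) = -3 - 4*X + 10*m)
b(Q, M) = Q + M*Q
(-285205 + b((T + g(13, 10)) + 101, 40)) + 308752 = (-285205 + ((-141 + (-3 - 4*10 + 10*13)) + 101)*(1 + 40)) + 308752 = (-285205 + ((-141 + (-3 - 40 + 130)) + 101)*41) + 308752 = (-285205 + ((-141 + 87) + 101)*41) + 308752 = (-285205 + (-54 + 101)*41) + 308752 = (-285205 + 47*41) + 308752 = (-285205 + 1927) + 308752 = -283278 + 308752 = 25474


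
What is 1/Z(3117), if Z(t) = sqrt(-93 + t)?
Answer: sqrt(21)/252 ≈ 0.018185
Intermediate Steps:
1/Z(3117) = 1/(sqrt(-93 + 3117)) = 1/(sqrt(3024)) = 1/(12*sqrt(21)) = sqrt(21)/252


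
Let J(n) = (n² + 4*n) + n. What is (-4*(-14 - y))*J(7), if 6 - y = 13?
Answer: 2352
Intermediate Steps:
y = -7 (y = 6 - 1*13 = 6 - 13 = -7)
J(n) = n² + 5*n
(-4*(-14 - y))*J(7) = (-4*(-14 - 1*(-7)))*(7*(5 + 7)) = (-4*(-14 + 7))*(7*12) = -4*(-7)*84 = 28*84 = 2352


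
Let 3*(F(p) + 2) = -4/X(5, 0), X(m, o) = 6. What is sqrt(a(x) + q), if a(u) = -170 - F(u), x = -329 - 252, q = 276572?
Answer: sqrt(2487638)/3 ≈ 525.74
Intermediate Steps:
F(p) = -20/9 (F(p) = -2 + (-4/6)/3 = -2 + (-4*1/6)/3 = -2 + (1/3)*(-2/3) = -2 - 2/9 = -20/9)
x = -581
a(u) = -1510/9 (a(u) = -170 - 1*(-20/9) = -170 + 20/9 = -1510/9)
sqrt(a(x) + q) = sqrt(-1510/9 + 276572) = sqrt(2487638/9) = sqrt(2487638)/3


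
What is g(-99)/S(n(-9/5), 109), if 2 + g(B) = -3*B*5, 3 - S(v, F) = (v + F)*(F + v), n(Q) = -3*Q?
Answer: -37075/327109 ≈ -0.11334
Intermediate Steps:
S(v, F) = 3 - (F + v)**2 (S(v, F) = 3 - (v + F)*(F + v) = 3 - (F + v)*(F + v) = 3 - (F + v)**2)
g(B) = -2 - 15*B (g(B) = -2 - 3*B*5 = -2 - 15*B)
g(-99)/S(n(-9/5), 109) = (-2 - 15*(-99))/(3 - (109 - (-27)/5)**2) = (-2 + 1485)/(3 - (109 - (-27)/5)**2) = 1483/(3 - (109 - 3*(-9/5))**2) = 1483/(3 - (109 + 27/5)**2) = 1483/(3 - (572/5)**2) = 1483/(3 - 1*327184/25) = 1483/(3 - 327184/25) = 1483/(-327109/25) = 1483*(-25/327109) = -37075/327109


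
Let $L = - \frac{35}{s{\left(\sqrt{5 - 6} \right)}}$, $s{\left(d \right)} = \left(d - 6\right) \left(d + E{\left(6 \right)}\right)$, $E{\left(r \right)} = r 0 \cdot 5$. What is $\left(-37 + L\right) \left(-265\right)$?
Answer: $\frac{353510}{37} + \frac{55650 i}{37} \approx 9554.3 + 1504.1 i$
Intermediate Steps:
$E{\left(r \right)} = 0$ ($E{\left(r \right)} = 0 \cdot 5 = 0$)
$s{\left(d \right)} = d \left(-6 + d\right)$ ($s{\left(d \right)} = \left(d - 6\right) \left(d + 0\right) = \left(-6 + d\right) d = d \left(-6 + d\right)$)
$L = \frac{35 i \left(-6 - i\right)}{37}$ ($L = - \frac{35}{\sqrt{5 - 6} \left(-6 + \sqrt{5 - 6}\right)} = - \frac{35}{\sqrt{-1} \left(-6 + \sqrt{-1}\right)} = - \frac{35}{i \left(-6 + i\right)} = - 35 \left(- \frac{i \left(-6 - i\right)}{37}\right) = \frac{35 i \left(-6 - i\right)}{37} \approx 0.94595 - 5.6757 i$)
$\left(-37 + L\right) \left(-265\right) = \left(-37 + \left(\frac{35}{37} - \frac{210 i}{37}\right)\right) \left(-265\right) = \left(- \frac{1334}{37} - \frac{210 i}{37}\right) \left(-265\right) = \frac{353510}{37} + \frac{55650 i}{37}$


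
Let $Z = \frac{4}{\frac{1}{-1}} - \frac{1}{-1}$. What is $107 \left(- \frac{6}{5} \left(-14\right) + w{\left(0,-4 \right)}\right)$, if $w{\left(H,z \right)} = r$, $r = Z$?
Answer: $\frac{7383}{5} \approx 1476.6$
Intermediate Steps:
$Z = -3$ ($Z = \frac{4}{-1} - -1 = 4 \left(-1\right) + 1 = -4 + 1 = -3$)
$r = -3$
$w{\left(H,z \right)} = -3$
$107 \left(- \frac{6}{5} \left(-14\right) + w{\left(0,-4 \right)}\right) = 107 \left(- \frac{6}{5} \left(-14\right) - 3\right) = 107 \left(\left(-6\right) \frac{1}{5} \left(-14\right) - 3\right) = 107 \left(\left(- \frac{6}{5}\right) \left(-14\right) - 3\right) = 107 \left(\frac{84}{5} - 3\right) = 107 \cdot \frac{69}{5} = \frac{7383}{5}$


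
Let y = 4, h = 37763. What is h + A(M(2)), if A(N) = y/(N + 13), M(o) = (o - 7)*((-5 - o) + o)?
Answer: 717499/19 ≈ 37763.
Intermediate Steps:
M(o) = 35 - 5*o (M(o) = (-7 + o)*(-5) = 35 - 5*o)
A(N) = 4/(13 + N) (A(N) = 4/(N + 13) = 4/(13 + N))
h + A(M(2)) = 37763 + 4/(13 + (35 - 5*2)) = 37763 + 4/(13 + (35 - 10)) = 37763 + 4/(13 + 25) = 37763 + 4/38 = 37763 + 4*(1/38) = 37763 + 2/19 = 717499/19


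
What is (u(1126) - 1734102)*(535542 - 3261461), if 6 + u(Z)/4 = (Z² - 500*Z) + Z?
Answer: -2970930051558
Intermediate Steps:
u(Z) = -24 - 1996*Z + 4*Z² (u(Z) = -24 + 4*((Z² - 500*Z) + Z) = -24 + 4*(Z² - 499*Z) = -24 + (-1996*Z + 4*Z²) = -24 - 1996*Z + 4*Z²)
(u(1126) - 1734102)*(535542 - 3261461) = ((-24 - 1996*1126 + 4*1126²) - 1734102)*(535542 - 3261461) = ((-24 - 2247496 + 4*1267876) - 1734102)*(-2725919) = ((-24 - 2247496 + 5071504) - 1734102)*(-2725919) = (2823984 - 1734102)*(-2725919) = 1089882*(-2725919) = -2970930051558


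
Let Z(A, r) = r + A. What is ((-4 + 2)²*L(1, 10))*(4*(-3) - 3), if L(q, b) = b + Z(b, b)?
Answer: -1800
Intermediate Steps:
Z(A, r) = A + r
L(q, b) = 3*b (L(q, b) = b + (b + b) = b + 2*b = 3*b)
((-4 + 2)²*L(1, 10))*(4*(-3) - 3) = ((-4 + 2)²*(3*10))*(4*(-3) - 3) = ((-2)²*30)*(-12 - 3) = (4*30)*(-15) = 120*(-15) = -1800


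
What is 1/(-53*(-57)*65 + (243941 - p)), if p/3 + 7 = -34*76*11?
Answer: 1/525599 ≈ 1.9026e-6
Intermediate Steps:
p = -85293 (p = -21 + 3*(-34*76*11) = -21 + 3*(-2584*11) = -21 + 3*(-28424) = -21 - 85272 = -85293)
1/(-53*(-57)*65 + (243941 - p)) = 1/(-53*(-57)*65 + (243941 - 1*(-85293))) = 1/(3021*65 + (243941 + 85293)) = 1/(196365 + 329234) = 1/525599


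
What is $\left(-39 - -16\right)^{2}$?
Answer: $529$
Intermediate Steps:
$\left(-39 - -16\right)^{2} = \left(-39 + 16\right)^{2} = \left(-23\right)^{2} = 529$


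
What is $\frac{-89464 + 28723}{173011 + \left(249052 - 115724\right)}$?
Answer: $- \frac{20247}{102113} \approx -0.19828$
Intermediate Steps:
$\frac{-89464 + 28723}{173011 + \left(249052 - 115724\right)} = - \frac{60741}{173011 + \left(249052 - 115724\right)} = - \frac{60741}{173011 + 133328} = - \frac{60741}{306339} = \left(-60741\right) \frac{1}{306339} = - \frac{20247}{102113}$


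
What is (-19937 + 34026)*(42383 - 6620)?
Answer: 503864907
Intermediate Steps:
(-19937 + 34026)*(42383 - 6620) = 14089*35763 = 503864907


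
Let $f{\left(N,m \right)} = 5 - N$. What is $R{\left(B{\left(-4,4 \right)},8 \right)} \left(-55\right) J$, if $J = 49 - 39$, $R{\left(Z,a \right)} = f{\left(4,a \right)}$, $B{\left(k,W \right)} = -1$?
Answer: $-550$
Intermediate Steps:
$R{\left(Z,a \right)} = 1$ ($R{\left(Z,a \right)} = 5 - 4 = 1$)
$J = 10$ ($J = 49 - 39 = 10$)
$R{\left(B{\left(-4,4 \right)},8 \right)} \left(-55\right) J = 1 \left(-55\right) 10 = \left(-55\right) 10 = -550$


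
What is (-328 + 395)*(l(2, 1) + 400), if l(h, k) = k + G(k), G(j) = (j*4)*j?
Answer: 27135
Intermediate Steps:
G(j) = 4*j² (G(j) = (4*j)*j = 4*j²)
l(h, k) = k + 4*k²
(-328 + 395)*(l(2, 1) + 400) = (-328 + 395)*(1*(1 + 4*1) + 400) = 67*(1*(1 + 4) + 400) = 67*(1*5 + 400) = 67*(5 + 400) = 67*405 = 27135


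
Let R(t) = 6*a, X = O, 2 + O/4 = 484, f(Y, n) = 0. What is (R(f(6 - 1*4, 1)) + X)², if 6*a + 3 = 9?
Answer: 3740356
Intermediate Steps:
a = 1 (a = -½ + (⅙)*9 = -½ + 3/2 = 1)
O = 1928 (O = -8 + 4*484 = -8 + 1936 = 1928)
X = 1928
R(t) = 6 (R(t) = 6*1 = 6)
(R(f(6 - 1*4, 1)) + X)² = (6 + 1928)² = 1934² = 3740356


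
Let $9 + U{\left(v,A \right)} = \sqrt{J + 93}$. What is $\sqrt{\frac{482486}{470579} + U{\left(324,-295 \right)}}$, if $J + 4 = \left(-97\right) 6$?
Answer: $\frac{\sqrt{-1765953577775 + 221444595241 i \sqrt{493}}}{470579} \approx 2.7944 + 3.9728 i$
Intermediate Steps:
$J = -586$ ($J = -4 - 582 = -586$)
$U{\left(v,A \right)} = -9 + i \sqrt{493}$ ($U{\left(v,A \right)} = -9 + \sqrt{-586 + 93} = -9 + \sqrt{-493} = -9 + i \sqrt{493}$)
$\sqrt{\frac{482486}{470579} + U{\left(324,-295 \right)}} = \sqrt{\frac{482486}{470579} - \left(9 - i \sqrt{493}\right)} = \sqrt{- \frac{3752725}{470579} + i \sqrt{493}}$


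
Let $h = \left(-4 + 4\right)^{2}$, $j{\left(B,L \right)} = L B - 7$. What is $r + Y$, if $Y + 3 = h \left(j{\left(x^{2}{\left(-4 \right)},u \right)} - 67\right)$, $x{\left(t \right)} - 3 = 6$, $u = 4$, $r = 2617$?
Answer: $2614$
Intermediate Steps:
$x{\left(t \right)} = 9$ ($x{\left(t \right)} = 3 + 6 = 9$)
$j{\left(B,L \right)} = -7 + B L$ ($j{\left(B,L \right)} = B L - 7 = -7 + B L$)
$h = 0$ ($h = 0^{2} = 0$)
$Y = -3$ ($Y = -3 + 0 \left(\left(-7 + 9^{2} \cdot 4\right) - 67\right) = -3 + 0 \left(\left(-7 + 81 \cdot 4\right) - 67\right) = -3 + 0 \left(\left(-7 + 324\right) - 67\right) = -3 + 0 \left(317 - 67\right) = -3 + 0 \cdot 250 = -3 + 0 = -3$)
$r + Y = 2617 - 3 = 2614$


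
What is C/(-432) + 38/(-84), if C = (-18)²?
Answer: -101/84 ≈ -1.2024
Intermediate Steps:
C = 324
C/(-432) + 38/(-84) = 324/(-432) + 38/(-84) = 324*(-1/432) + 38*(-1/84) = -¾ - 19/42 = -101/84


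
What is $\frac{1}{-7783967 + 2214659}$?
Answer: $- \frac{1}{5569308} \approx -1.7956 \cdot 10^{-7}$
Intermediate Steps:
$\frac{1}{-7783967 + 2214659} = \frac{1}{-5569308} = - \frac{1}{5569308}$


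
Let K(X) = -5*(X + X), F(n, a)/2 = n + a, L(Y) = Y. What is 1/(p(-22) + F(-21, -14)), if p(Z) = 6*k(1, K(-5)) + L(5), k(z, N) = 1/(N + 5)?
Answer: -55/3569 ≈ -0.015410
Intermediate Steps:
F(n, a) = 2*a + 2*n (F(n, a) = 2*(n + a) = 2*(a + n) = 2*a + 2*n)
K(X) = -10*X
k(z, N) = 1/(5 + N)
p(Z) = 281/55 (p(Z) = 6/(5 - 10*(-5)) + 5 = 6/(5 + 50) + 5 = 6/55 + 5 = 281/55)
1/(p(-22) + F(-21, -14)) = 1/(281/55 + (2*(-14) + 2*(-21))) = 1/(281/55 + (-28 - 42)) = 1/(281/55 - 70) = 1/(-3569/55) = -55/3569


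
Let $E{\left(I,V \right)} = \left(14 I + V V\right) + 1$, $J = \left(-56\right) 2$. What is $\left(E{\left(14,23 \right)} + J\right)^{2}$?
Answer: $376996$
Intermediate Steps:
$J = -112$
$E{\left(I,V \right)} = 1 + V^{2} + 14 I$ ($E{\left(I,V \right)} = \left(14 I + V^{2}\right) + 1 = \left(V^{2} + 14 I\right) + 1 = 1 + V^{2} + 14 I$)
$\left(E{\left(14,23 \right)} + J\right)^{2} = \left(\left(1 + 23^{2} + 14 \cdot 14\right) - 112\right)^{2} = \left(\left(1 + 529 + 196\right) - 112\right)^{2} = \left(726 - 112\right)^{2} = 614^{2} = 376996$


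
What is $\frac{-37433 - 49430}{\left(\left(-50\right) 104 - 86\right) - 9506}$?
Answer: $\frac{86863}{14792} \approx 5.8723$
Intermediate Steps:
$\frac{-37433 - 49430}{\left(\left(-50\right) 104 - 86\right) - 9506} = - \frac{86863}{\left(-5200 - 86\right) - 9506} = - \frac{86863}{-5286 - 9506} = - \frac{86863}{-14792} = \left(-86863\right) \left(- \frac{1}{14792}\right) = \frac{86863}{14792}$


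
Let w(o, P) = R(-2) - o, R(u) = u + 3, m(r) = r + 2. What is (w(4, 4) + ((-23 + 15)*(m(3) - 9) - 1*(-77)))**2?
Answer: 11236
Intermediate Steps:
m(r) = 2 + r
R(u) = 3 + u
w(o, P) = 1 - o (w(o, P) = (3 - 2) - o = 1 - o)
(w(4, 4) + ((-23 + 15)*(m(3) - 9) - 1*(-77)))**2 = ((1 - 1*4) + ((-23 + 15)*((2 + 3) - 9) - 1*(-77)))**2 = ((1 - 4) + (-8*(5 - 9) + 77))**2 = (-3 + (-8*(-4) + 77))**2 = (-3 + (32 + 77))**2 = (-3 + 109)**2 = 106**2 = 11236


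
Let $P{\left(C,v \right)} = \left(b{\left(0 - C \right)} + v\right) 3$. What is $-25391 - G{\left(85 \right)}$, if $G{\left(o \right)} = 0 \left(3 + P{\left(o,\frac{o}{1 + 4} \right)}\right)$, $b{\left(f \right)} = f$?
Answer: $-25391$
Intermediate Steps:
$P{\left(C,v \right)} = - 3 C + 3 v$ ($P{\left(C,v \right)} = \left(\left(0 - C\right) + v\right) 3 = \left(- C + v\right) 3 = \left(v - C\right) 3 = - 3 C + 3 v$)
$G{\left(o \right)} = 0$ ($G{\left(o \right)} = 0 \left(3 - \left(3 o - \frac{3 o}{1 + 4}\right)\right) = 0 \left(3 - \left(3 o - \frac{3 o}{5}\right)\right) = 0 \left(3 + \left(- 3 o + \frac{3 o}{5}\right)\right) = 0 \left(3 - \frac{12 o}{5}\right) = 0$)
$-25391 - G{\left(85 \right)} = -25391 - 0 = -25391 + 0 = -25391$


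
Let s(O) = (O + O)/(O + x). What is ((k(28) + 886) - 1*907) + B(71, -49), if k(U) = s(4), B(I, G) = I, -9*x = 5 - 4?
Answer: 1822/35 ≈ 52.057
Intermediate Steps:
x = -⅑ (x = -(5 - 4)/9 = -⅑*1 = -⅑ ≈ -0.11111)
s(O) = 2*O/(-⅑ + O) (s(O) = (O + O)/(O - ⅑) = (2*O)/(-⅑ + O) = 2*O/(-⅑ + O))
k(U) = 72/35 (k(U) = 18*4/(-1 + 9*4) = 18*4/(-1 + 36) = 18*4/35 = 18*4*(1/35) = 72/35)
((k(28) + 886) - 1*907) + B(71, -49) = ((72/35 + 886) - 1*907) + 71 = (31082/35 - 907) + 71 = -663/35 + 71 = 1822/35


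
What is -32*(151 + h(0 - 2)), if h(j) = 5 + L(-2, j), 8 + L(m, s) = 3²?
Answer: -5024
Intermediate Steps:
L(m, s) = 1 (L(m, s) = -8 + 3² = -8 + 9 = 1)
h(j) = 6 (h(j) = 5 + 1 = 6)
-32*(151 + h(0 - 2)) = -32*(151 + 6) = -32*157 = -5024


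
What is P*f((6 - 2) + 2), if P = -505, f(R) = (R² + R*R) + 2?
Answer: -37370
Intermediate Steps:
f(R) = 2 + 2*R² (f(R) = (R² + R²) + 2 = 2*R² + 2 = 2 + 2*R²)
P*f((6 - 2) + 2) = -505*(2 + 2*((6 - 2) + 2)²) = -505*(2 + 2*(4 + 2)²) = -505*(2 + 2*6²) = -505*(2 + 2*36) = -505*(2 + 72) = -505*74 = -37370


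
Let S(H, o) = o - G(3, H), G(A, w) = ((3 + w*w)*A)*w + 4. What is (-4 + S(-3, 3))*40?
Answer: 4120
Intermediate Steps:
G(A, w) = 4 + A*w*(3 + w²) (G(A, w) = ((3 + w²)*A)*w + 4 = (A*(3 + w²))*w + 4 = A*w*(3 + w²) + 4 = 4 + A*w*(3 + w²))
S(H, o) = -4 + o - 9*H - 3*H³ (S(H, o) = o - (4 + 3*H³ + 3*3*H) = o - (4 + 3*H³ + 9*H) = o + (-4 - 9*H - 3*H³) = -4 + o - 9*H - 3*H³)
(-4 + S(-3, 3))*40 = (-4 + (-4 + 3 - 9*(-3) - 3*(-3)³))*40 = (-4 + (-4 + 3 + 27 - 3*(-27)))*40 = (-4 + (-4 + 3 + 27 + 81))*40 = (-4 + 107)*40 = 103*40 = 4120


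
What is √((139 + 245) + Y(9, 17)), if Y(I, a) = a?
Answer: √401 ≈ 20.025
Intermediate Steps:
√((139 + 245) + Y(9, 17)) = √((139 + 245) + 17) = √(384 + 17) = √401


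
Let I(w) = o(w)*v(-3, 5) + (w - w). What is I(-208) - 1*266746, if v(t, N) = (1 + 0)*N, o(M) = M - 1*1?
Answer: -267791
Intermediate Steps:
o(M) = -1 + M (o(M) = M - 1 = -1 + M)
v(t, N) = N (v(t, N) = 1*N = N)
I(w) = -5 + 5*w (I(w) = (-1 + w)*5 + (w - w) = (-5 + 5*w) + 0 = -5 + 5*w)
I(-208) - 1*266746 = (-5 + 5*(-208)) - 1*266746 = (-5 - 1040) - 266746 = -1045 - 266746 = -267791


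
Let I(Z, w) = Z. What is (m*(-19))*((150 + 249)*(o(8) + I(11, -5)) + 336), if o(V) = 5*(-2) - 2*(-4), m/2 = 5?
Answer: -746130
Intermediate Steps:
m = 10 (m = 2*5 = 10)
o(V) = -2 (o(V) = -10 + 8 = -2)
(m*(-19))*((150 + 249)*(o(8) + I(11, -5)) + 336) = (10*(-19))*((150 + 249)*(-2 + 11) + 336) = -190*(399*9 + 336) = -190*(3591 + 336) = -190*3927 = -746130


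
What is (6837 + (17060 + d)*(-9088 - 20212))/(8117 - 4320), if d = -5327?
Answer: -343770063/3797 ≈ -90537.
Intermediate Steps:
(6837 + (17060 + d)*(-9088 - 20212))/(8117 - 4320) = (6837 + (17060 - 5327)*(-9088 - 20212))/(8117 - 4320) = (6837 + 11733*(-29300))/3797 = (6837 - 343776900)*(1/3797) = -343770063*1/3797 = -343770063/3797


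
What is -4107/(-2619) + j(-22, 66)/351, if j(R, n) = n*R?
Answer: -3239/1261 ≈ -2.5686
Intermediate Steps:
j(R, n) = R*n
-4107/(-2619) + j(-22, 66)/351 = -4107/(-2619) - 22*66/351 = -4107*(-1/2619) - 1452*1/351 = 1369/873 - 484/117 = -3239/1261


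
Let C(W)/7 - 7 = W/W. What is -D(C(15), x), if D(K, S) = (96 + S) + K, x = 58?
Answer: -210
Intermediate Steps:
C(W) = 56 (C(W) = 49 + 7*(W/W) = 49 + 7*1 = 49 + 7 = 56)
D(K, S) = 96 + K + S
-D(C(15), x) = -(96 + 56 + 58) = -1*210 = -210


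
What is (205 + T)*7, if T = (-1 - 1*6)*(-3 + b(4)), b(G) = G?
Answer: 1386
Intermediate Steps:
T = -7 (T = (-1 - 1*6)*(-3 + 4) = (-1 - 6)*1 = -7*1 = -7)
(205 + T)*7 = (205 - 7)*7 = 198*7 = 1386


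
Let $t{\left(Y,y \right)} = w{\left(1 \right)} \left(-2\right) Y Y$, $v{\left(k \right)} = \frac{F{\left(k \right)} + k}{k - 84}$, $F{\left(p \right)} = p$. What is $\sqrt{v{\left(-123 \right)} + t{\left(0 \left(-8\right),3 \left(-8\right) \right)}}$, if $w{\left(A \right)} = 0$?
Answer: $\frac{\sqrt{5658}}{69} \approx 1.0901$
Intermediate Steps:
$v{\left(k \right)} = \frac{2 k}{-84 + k}$ ($v{\left(k \right)} = \frac{k + k}{k - 84} = \frac{2 k}{-84 + k}$)
$t{\left(Y,y \right)} = 0$ ($t{\left(Y,y \right)} = 0 \left(-2\right) Y Y = 0 Y Y = 0 Y = 0$)
$\sqrt{v{\left(-123 \right)} + t{\left(0 \left(-8\right),3 \left(-8\right) \right)}} = \sqrt{2 \left(-123\right) \frac{1}{-84 - 123} + 0} = \sqrt{2 \left(-123\right) \frac{1}{-207} + 0} = \sqrt{2 \left(-123\right) \left(- \frac{1}{207}\right) + 0} = \sqrt{\frac{82}{69} + 0} = \sqrt{\frac{82}{69}} = \frac{\sqrt{5658}}{69}$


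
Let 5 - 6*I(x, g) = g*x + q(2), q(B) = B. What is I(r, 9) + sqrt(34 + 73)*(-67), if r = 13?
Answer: -19 - 67*sqrt(107) ≈ -712.05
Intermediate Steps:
I(x, g) = 1/2 - g*x/6 (I(x, g) = 5/6 - (g*x + 2)/6 = 5/6 - (2 + g*x)/6 = 5/6 + (-1/3 - g*x/6) = 1/2 - g*x/6)
I(r, 9) + sqrt(34 + 73)*(-67) = (1/2 - 1/6*9*13) + sqrt(34 + 73)*(-67) = (1/2 - 39/2) + sqrt(107)*(-67) = -19 - 67*sqrt(107)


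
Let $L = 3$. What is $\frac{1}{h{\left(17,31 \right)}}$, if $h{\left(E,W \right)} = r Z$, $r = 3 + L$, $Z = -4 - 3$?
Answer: $- \frac{1}{42} \approx -0.02381$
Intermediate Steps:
$Z = -7$ ($Z = -4 - 3 = -7$)
$r = 6$ ($r = 3 + 3 = 6$)
$h{\left(E,W \right)} = -42$ ($h{\left(E,W \right)} = 6 \left(-7\right) = -42$)
$\frac{1}{h{\left(17,31 \right)}} = \frac{1}{-42} = - \frac{1}{42}$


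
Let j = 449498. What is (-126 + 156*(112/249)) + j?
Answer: 37303700/83 ≈ 4.4944e+5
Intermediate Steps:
(-126 + 156*(112/249)) + j = (-126 + 156*(112/249)) + 449498 = (-126 + 5824/83) + 449498 = -4634/83 + 449498 = 37303700/83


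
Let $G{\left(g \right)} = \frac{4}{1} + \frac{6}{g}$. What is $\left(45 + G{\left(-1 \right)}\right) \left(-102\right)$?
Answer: $-4386$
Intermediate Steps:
$G{\left(g \right)} = 4 + \frac{6}{g}$ ($G{\left(g \right)} = 4 \cdot 1 + \frac{6}{g} = 4 + \frac{6}{g}$)
$\left(45 + G{\left(-1 \right)}\right) \left(-102\right) = \left(45 + \left(4 + \frac{6}{-1}\right)\right) \left(-102\right) = \left(45 + \left(4 + 6 \left(-1\right)\right)\right) \left(-102\right) = \left(45 + \left(4 - 6\right)\right) \left(-102\right) = \left(45 - 2\right) \left(-102\right) = 43 \left(-102\right) = -4386$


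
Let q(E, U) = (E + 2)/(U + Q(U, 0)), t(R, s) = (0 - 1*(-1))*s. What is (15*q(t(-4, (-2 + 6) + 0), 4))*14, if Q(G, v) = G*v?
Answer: 315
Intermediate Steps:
t(R, s) = s (t(R, s) = (0 + 1)*s = 1*s = s)
q(E, U) = (2 + E)/U (q(E, U) = (E + 2)/(U + U*0) = (2 + E)/(U + 0) = (2 + E)/U)
(15*q(t(-4, (-2 + 6) + 0), 4))*14 = (15*((2 + ((-2 + 6) + 0))/4))*14 = (15*((2 + (4 + 0))/4))*14 = (15*((2 + 4)/4))*14 = (15*((¼)*6))*14 = (15*(3/2))*14 = (45/2)*14 = 315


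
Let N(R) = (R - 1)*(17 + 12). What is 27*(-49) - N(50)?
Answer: -2744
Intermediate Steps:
N(R) = -29 + 29*R (N(R) = (-1 + R)*29 = -29 + 29*R)
27*(-49) - N(50) = 27*(-49) - (-29 + 29*50) = -1323 - (-29 + 1450) = -1323 - 1*1421 = -1323 - 1421 = -2744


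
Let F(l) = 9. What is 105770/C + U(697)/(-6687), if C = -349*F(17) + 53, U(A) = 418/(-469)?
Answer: -165857450263/4842297432 ≈ -34.252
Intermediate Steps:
U(A) = -418/469 (U(A) = 418*(-1/469) = -418/469)
C = -3088 (C = -349*9 + 53 = -3141 + 53 = -3088)
105770/C + U(697)/(-6687) = 105770/(-3088) - 418/469/(-6687) = 105770*(-1/3088) - 418/469*(-1/6687) = -52885/1544 + 418/3136203 = -165857450263/4842297432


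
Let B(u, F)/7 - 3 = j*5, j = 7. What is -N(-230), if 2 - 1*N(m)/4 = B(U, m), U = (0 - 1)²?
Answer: 1056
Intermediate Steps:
U = 1 (U = (-1)² = 1)
B(u, F) = 266 (B(u, F) = 21 + 7*(7*5) = 21 + 7*35 = 21 + 245 = 266)
N(m) = -1056 (N(m) = 8 - 4*266 = 8 - 1064 = -1056)
-N(-230) = -1*(-1056) = 1056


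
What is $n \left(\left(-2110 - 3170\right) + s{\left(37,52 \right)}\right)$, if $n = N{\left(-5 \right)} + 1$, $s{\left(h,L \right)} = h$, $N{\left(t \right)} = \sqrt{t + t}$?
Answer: $-5243 - 5243 i \sqrt{10} \approx -5243.0 - 16580.0 i$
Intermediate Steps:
$N{\left(t \right)} = \sqrt{2} \sqrt{t}$ ($N{\left(t \right)} = \sqrt{2 t} = \sqrt{2} \sqrt{t}$)
$n = 1 + i \sqrt{10}$ ($n = \sqrt{2} \sqrt{-5} + 1 = \sqrt{2} i \sqrt{5} + 1 = i \sqrt{10} + 1 = 1 + i \sqrt{10} \approx 1.0 + 3.1623 i$)
$n \left(\left(-2110 - 3170\right) + s{\left(37,52 \right)}\right) = \left(1 + i \sqrt{10}\right) \left(\left(-2110 - 3170\right) + 37\right) = \left(1 + i \sqrt{10}\right) \left(-5280 + 37\right) = \left(1 + i \sqrt{10}\right) \left(-5243\right) = -5243 - 5243 i \sqrt{10}$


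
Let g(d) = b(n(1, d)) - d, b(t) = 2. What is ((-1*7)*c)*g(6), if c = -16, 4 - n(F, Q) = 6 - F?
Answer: -448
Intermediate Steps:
n(F, Q) = -2 + F (n(F, Q) = 4 - (6 - F) = 4 + (-6 + F) = -2 + F)
g(d) = 2 - d
((-1*7)*c)*g(6) = (-1*7*(-16))*(2 - 1*6) = (-7*(-16))*(2 - 6) = 112*(-4) = -448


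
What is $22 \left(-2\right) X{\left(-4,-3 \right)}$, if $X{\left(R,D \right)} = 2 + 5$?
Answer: $-308$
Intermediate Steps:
$X{\left(R,D \right)} = 7$
$22 \left(-2\right) X{\left(-4,-3 \right)} = 22 \left(-2\right) 7 = \left(-44\right) 7 = -308$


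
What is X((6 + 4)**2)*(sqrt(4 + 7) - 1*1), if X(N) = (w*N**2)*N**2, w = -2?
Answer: 200000000 - 200000000*sqrt(11) ≈ -4.6333e+8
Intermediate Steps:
X(N) = -2*N**4 (X(N) = (-2*N**2)*N**2 = -2*N**4)
X((6 + 4)**2)*(sqrt(4 + 7) - 1*1) = (-2*(6 + 4)**8)*(sqrt(4 + 7) - 1*1) = (-2*(10**2)**4)*(sqrt(11) - 1) = (-2*100**4)*(-1 + sqrt(11)) = (-2*100000000)*(-1 + sqrt(11)) = -200000000*(-1 + sqrt(11)) = 200000000 - 200000000*sqrt(11)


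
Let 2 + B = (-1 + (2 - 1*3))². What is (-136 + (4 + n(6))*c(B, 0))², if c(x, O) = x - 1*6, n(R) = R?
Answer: 30976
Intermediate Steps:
B = 2 (B = -2 + (-1 + (2 - 1*3))² = -2 + (-1 + (2 - 3))² = -2 + (-1 - 1)² = -2 + (-2)² = -2 + 4 = 2)
c(x, O) = -6 + x (c(x, O) = x - 6 = -6 + x)
(-136 + (4 + n(6))*c(B, 0))² = (-136 + (4 + 6)*(-6 + 2))² = (-136 + 10*(-4))² = (-136 - 40)² = (-176)² = 30976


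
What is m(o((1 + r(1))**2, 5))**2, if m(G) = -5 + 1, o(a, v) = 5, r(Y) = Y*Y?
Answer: 16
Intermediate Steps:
r(Y) = Y**2
m(G) = -4
m(o((1 + r(1))**2, 5))**2 = (-4)**2 = 16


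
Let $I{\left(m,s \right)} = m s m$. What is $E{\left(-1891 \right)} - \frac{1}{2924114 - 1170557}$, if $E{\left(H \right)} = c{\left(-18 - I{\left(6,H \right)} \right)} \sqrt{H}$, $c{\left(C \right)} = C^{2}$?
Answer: $- \frac{1}{1753557} + 4631891364 i \sqrt{1891} \approx -5.7027 \cdot 10^{-7} + 2.0142 \cdot 10^{11} i$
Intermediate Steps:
$I{\left(m,s \right)} = s m^{2}$
$E{\left(H \right)} = \sqrt{H} \left(-18 - 36 H\right)^{2}$ ($E{\left(H \right)} = \left(-18 - H 6^{2}\right)^{2} \sqrt{H} = \left(-18 - H 36\right)^{2} \sqrt{H} = \left(-18 - 36 H\right)^{2} \sqrt{H} = \sqrt{H} \left(-18 - 36 H\right)^{2}$)
$E{\left(-1891 \right)} - \frac{1}{2924114 - 1170557} = 324 \sqrt{-1891} \left(1 + 2 \left(-1891\right)\right)^{2} - \frac{1}{2924114 - 1170557} = 324 i \sqrt{1891} \left(1 - 3782\right)^{2} - \frac{1}{1753557} = 324 i \sqrt{1891} \left(-3781\right)^{2} - \frac{1}{1753557} = 324 i \sqrt{1891} \cdot 14295961 - \frac{1}{1753557} = 4631891364 i \sqrt{1891} - \frac{1}{1753557} = - \frac{1}{1753557} + 4631891364 i \sqrt{1891}$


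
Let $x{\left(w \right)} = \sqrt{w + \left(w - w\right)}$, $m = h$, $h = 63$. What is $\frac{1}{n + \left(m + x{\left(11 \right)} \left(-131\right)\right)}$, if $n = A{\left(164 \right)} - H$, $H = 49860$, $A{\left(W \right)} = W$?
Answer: $- \frac{49633}{2463245918} + \frac{131 \sqrt{11}}{2463245918} \approx -1.9973 \cdot 10^{-5}$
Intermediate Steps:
$m = 63$
$x{\left(w \right)} = \sqrt{w}$ ($x{\left(w \right)} = \sqrt{w + 0} = \sqrt{w}$)
$n = -49696$ ($n = 164 - 49860 = -49696$)
$\frac{1}{n + \left(m + x{\left(11 \right)} \left(-131\right)\right)} = \frac{1}{-49696 + \left(63 + \sqrt{11} \left(-131\right)\right)} = \frac{1}{-49696 + \left(63 - 131 \sqrt{11}\right)} = \frac{1}{-49633 - 131 \sqrt{11}}$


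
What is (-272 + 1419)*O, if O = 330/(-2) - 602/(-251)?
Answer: -46812511/251 ≈ -1.8650e+5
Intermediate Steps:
O = -40813/251 (O = 330*(-½) - 602*(-1/251) = -165 + 602/251 = -40813/251 ≈ -162.60)
(-272 + 1419)*O = (-272 + 1419)*(-40813/251) = 1147*(-40813/251) = -46812511/251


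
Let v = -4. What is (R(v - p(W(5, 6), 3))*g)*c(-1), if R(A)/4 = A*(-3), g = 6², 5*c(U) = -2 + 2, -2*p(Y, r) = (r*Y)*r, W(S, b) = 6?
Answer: 0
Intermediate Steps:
p(Y, r) = -Y*r²/2 (p(Y, r) = -r*Y*r/2 = -Y*r*r/2 = -Y*r²/2)
c(U) = 0 (c(U) = (-2 + 2)/5 = (⅕)*0 = 0)
g = 36
R(A) = -12*A (R(A) = 4*(A*(-3)) = 4*(-3*A) = -12*A)
(R(v - p(W(5, 6), 3))*g)*c(-1) = (-12*(-4 - (-1)*6*3²/2)*36)*0 = (-12*(-4 - (-1)*6*9/2)*36)*0 = (-12*(-4 - 1*(-27))*36)*0 = (-12*(-4 + 27)*36)*0 = (-12*23*36)*0 = -276*36*0 = -9936*0 = 0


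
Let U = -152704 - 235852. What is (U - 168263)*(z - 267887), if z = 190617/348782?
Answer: 7432258774478989/49826 ≈ 1.4916e+11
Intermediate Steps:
U = -388556
z = 27231/49826 (z = 190617*(1/348782) = 27231/49826 ≈ 0.54652)
(U - 168263)*(z - 267887) = (-388556 - 168263)*(27231/49826 - 267887) = -556819*(-13347710431/49826) = 7432258774478989/49826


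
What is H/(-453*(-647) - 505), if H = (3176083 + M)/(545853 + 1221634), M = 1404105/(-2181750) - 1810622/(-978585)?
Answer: 12916244098719673/2103071342912266218900 ≈ 6.1416e-6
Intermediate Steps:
M = 34350512761/28467037650 (M = 1404105*(-1/2181750) - 1810622*(-1/978585) = -93607/145450 + 1810622/978585 = 34350512761/28467037650 ≈ 1.2067)
H = 90413708691037711/50315118974885550 (H = (3176083 + 34350512761/28467037650)/(545853 + 1221634) = (90413708691037711/28467037650)/1767487 = (90413708691037711/28467037650)*(1/1767487) = 90413708691037711/50315118974885550 ≈ 1.7969)
H/(-453*(-647) - 505) = 90413708691037711/(50315118974885550*(-453*(-647) - 505)) = 90413708691037711/(50315118974885550*(293091 - 505)) = (90413708691037711/50315118974885550)/292586 = (90413708691037711/50315118974885550)*(1/292586) = 12916244098719673/2103071342912266218900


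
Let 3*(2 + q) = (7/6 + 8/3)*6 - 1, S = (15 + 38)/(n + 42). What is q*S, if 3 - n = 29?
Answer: 53/3 ≈ 17.667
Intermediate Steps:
n = -26 (n = 3 - 1*29 = 3 - 29 = -26)
S = 53/16 (S = (15 + 38)/(-26 + 42) = 53/16 ≈ 3.3125)
q = 16/3 (q = -2 + ((7/6 + 8/3)*6 - 1)/3 = -2 + ((23/6)*6 - 1)/3 = -2 + (23 - 1)/3 = -2 + (1/3)*22 = -2 + 22/3 = 16/3 ≈ 5.3333)
q*S = (16/3)*(53/16) = 53/3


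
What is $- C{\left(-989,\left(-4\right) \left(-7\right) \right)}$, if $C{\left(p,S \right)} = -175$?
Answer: $175$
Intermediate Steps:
$- C{\left(-989,\left(-4\right) \left(-7\right) \right)} = \left(-1\right) \left(-175\right) = 175$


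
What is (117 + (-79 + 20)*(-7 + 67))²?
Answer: 11716929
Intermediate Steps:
(117 + (-79 + 20)*(-7 + 67))² = (117 - 59*60)² = (117 - 3540)² = (-3423)² = 11716929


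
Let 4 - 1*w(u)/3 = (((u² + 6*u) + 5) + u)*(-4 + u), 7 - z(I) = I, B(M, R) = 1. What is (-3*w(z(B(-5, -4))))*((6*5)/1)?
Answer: 43740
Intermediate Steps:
z(I) = 7 - I
w(u) = 12 - 3*(-4 + u)*(5 + u² + 7*u) (w(u) = 12 - 3*(((u² + 6*u) + 5) + u)*(-4 + u) = 12 - 3*((5 + u² + 6*u) + u)*(-4 + u) = 12 - 3*(5 + u² + 7*u)*(-4 + u) = 12 - 3*(-4 + u)*(5 + u² + 7*u))
(-3*w(z(B(-5, -4))))*((6*5)/1) = (-3*(72 - 9*(7 - 1*1)² - 3*(7 - 1*1)³ + 69*(7 - 1*1)))*((6*5)/1) = (-3*(72 - 9*(7 - 1)² - 3*(7 - 1)³ + 69*(7 - 1)))*(30*1) = -3*(72 - 9*6² - 3*6³ + 69*6)*30 = -3*(72 - 9*36 - 3*216 + 414)*30 = -3*(72 - 324 - 648 + 414)*30 = -3*(-486)*30 = 1458*30 = 43740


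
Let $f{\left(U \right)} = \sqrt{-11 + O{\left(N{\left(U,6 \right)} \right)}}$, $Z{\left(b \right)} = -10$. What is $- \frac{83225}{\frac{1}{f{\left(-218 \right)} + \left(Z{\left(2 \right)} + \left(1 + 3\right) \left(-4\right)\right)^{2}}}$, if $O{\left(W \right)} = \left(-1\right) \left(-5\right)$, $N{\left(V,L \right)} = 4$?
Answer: $-56260100 - 83225 i \sqrt{6} \approx -5.626 \cdot 10^{7} - 2.0386 \cdot 10^{5} i$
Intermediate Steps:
$O{\left(W \right)} = 5$
$f{\left(U \right)} = i \sqrt{6}$ ($f{\left(U \right)} = \sqrt{-11 + 5} = \sqrt{-6} = i \sqrt{6}$)
$- \frac{83225}{\frac{1}{f{\left(-218 \right)} + \left(Z{\left(2 \right)} + \left(1 + 3\right) \left(-4\right)\right)^{2}}} = - \frac{83225}{\frac{1}{i \sqrt{6} + \left(-10 + \left(1 + 3\right) \left(-4\right)\right)^{2}}} = - \frac{83225}{\frac{1}{i \sqrt{6} + \left(-10 + 4 \left(-4\right)\right)^{2}}} = - \frac{83225}{\frac{1}{i \sqrt{6} + \left(-10 - 16\right)^{2}}} = - \frac{83225}{\frac{1}{i \sqrt{6} + \left(-26\right)^{2}}} = - \frac{83225}{\frac{1}{i \sqrt{6} + 676}} = - \frac{83225}{\frac{1}{676 + i \sqrt{6}}} = - 83225 \left(676 + i \sqrt{6}\right) = -56260100 - 83225 i \sqrt{6}$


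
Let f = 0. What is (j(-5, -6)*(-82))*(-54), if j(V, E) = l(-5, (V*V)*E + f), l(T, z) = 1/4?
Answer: 1107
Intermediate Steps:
l(T, z) = ¼
j(V, E) = ¼
(j(-5, -6)*(-82))*(-54) = ((¼)*(-82))*(-54) = -41/2*(-54) = 1107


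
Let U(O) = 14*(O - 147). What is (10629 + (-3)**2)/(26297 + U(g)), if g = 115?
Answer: 10638/25849 ≈ 0.41154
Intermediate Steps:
U(O) = -2058 + 14*O (U(O) = 14*(-147 + O) = -2058 + 14*O)
(10629 + (-3)**2)/(26297 + U(g)) = (10629 + (-3)**2)/(26297 + (-2058 + 14*115)) = (10629 + 9)/(26297 + (-2058 + 1610)) = 10638/(26297 - 448) = 10638/25849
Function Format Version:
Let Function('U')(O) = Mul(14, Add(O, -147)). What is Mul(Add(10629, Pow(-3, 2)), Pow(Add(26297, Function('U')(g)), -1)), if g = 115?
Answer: Rational(10638, 25849) ≈ 0.41154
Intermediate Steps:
Function('U')(O) = Add(-2058, Mul(14, O)) (Function('U')(O) = Mul(14, Add(-147, O)) = Add(-2058, Mul(14, O)))
Mul(Add(10629, Pow(-3, 2)), Pow(Add(26297, Function('U')(g)), -1)) = Mul(Add(10629, Pow(-3, 2)), Pow(Add(26297, Add(-2058, Mul(14, 115))), -1)) = Mul(Add(10629, 9), Pow(Add(26297, Add(-2058, 1610)), -1)) = Mul(10638, Pow(Add(26297, -448), -1)) = Mul(10638, Pow(25849, -1)) = Mul(10638, Rational(1, 25849)) = Rational(10638, 25849)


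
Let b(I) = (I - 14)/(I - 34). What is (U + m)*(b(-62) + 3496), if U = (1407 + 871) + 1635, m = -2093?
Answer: 38184965/6 ≈ 6.3642e+6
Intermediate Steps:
U = 3913 (U = 2278 + 1635 = 3913)
b(I) = (-14 + I)/(-34 + I)
(U + m)*(b(-62) + 3496) = (3913 - 2093)*((-14 - 62)/(-34 - 62) + 3496) = 1820*(-76/(-96) + 3496) = 1820*(-1/96*(-76) + 3496) = 1820*(19/24 + 3496) = 1820*(83923/24) = 38184965/6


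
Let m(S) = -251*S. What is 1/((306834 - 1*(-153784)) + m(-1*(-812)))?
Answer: 1/256806 ≈ 3.8940e-6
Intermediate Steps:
1/((306834 - 1*(-153784)) + m(-1*(-812))) = 1/((306834 - 1*(-153784)) - (-251)*(-812)) = 1/((306834 + 153784) - 251*812) = 1/(460618 - 203812) = 1/256806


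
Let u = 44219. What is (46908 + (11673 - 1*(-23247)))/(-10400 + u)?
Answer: 27276/11273 ≈ 2.4196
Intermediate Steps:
(46908 + (11673 - 1*(-23247)))/(-10400 + u) = (46908 + (11673 - 1*(-23247)))/(-10400 + 44219) = (46908 + (11673 + 23247))/33819 = (46908 + 34920)*(1/33819) = 81828*(1/33819) = 27276/11273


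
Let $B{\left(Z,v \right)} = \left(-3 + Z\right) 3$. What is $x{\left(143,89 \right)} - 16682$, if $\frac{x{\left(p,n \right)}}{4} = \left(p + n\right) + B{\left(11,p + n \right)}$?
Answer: $-15658$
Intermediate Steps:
$B{\left(Z,v \right)} = -9 + 3 Z$
$x{\left(p,n \right)} = 96 + 4 n + 4 p$ ($x{\left(p,n \right)} = 4 \left(\left(p + n\right) + \left(-9 + 3 \cdot 11\right)\right) = 4 \left(\left(n + p\right) + \left(-9 + 33\right)\right) = 4 \left(\left(n + p\right) + 24\right) = 4 \left(24 + n + p\right) = 96 + 4 n + 4 p$)
$x{\left(143,89 \right)} - 16682 = \left(96 + 4 \cdot 89 + 4 \cdot 143\right) - 16682 = \left(96 + 356 + 572\right) - 16682 = 1024 - 16682 = -15658$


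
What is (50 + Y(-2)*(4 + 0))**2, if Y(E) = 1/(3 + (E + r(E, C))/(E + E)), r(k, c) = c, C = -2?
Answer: 2601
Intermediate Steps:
Y(E) = 1/(3 + (-2 + E)/(2*E)) (Y(E) = 1/(3 + (E - 2)/(E + E)) = 1/(3 + (-2 + E)/((2*E))) = 1/(3 + (-2 + E)*(1/(2*E))) = 1/(3 + (-2 + E)/(2*E)))
(50 + Y(-2)*(4 + 0))**2 = (50 + (2*(-2)/(-2 + 7*(-2)))*(4 + 0))**2 = (50 + (2*(-2)/(-2 - 14))*4)**2 = (50 + (2*(-2)/(-16))*4)**2 = (50 + (2*(-2)*(-1/16))*4)**2 = (50 + (1/4)*4)**2 = (50 + 1)**2 = 51**2 = 2601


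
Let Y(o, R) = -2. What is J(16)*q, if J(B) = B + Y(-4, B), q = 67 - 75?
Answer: -112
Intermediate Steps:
q = -8
J(B) = -2 + B (J(B) = B - 2 = -2 + B)
J(16)*q = (-2 + 16)*(-8) = 14*(-8) = -112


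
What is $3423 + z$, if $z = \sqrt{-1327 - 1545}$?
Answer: $3423 + 2 i \sqrt{718} \approx 3423.0 + 53.591 i$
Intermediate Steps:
$z = 2 i \sqrt{718}$ ($z = \sqrt{-2872} = 2 i \sqrt{718} \approx 53.591 i$)
$3423 + z = 3423 + 2 i \sqrt{718}$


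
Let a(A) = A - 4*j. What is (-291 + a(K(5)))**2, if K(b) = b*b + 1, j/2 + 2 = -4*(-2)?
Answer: 97969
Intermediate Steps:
j = 12 (j = -4 + 2*(-4*(-2)) = -4 + 2*8 = -4 + 16 = 12)
K(b) = 1 + b**2 (K(b) = b**2 + 1 = 1 + b**2)
a(A) = -48 + A (a(A) = A - 4*12 = A - 48 = -48 + A)
(-291 + a(K(5)))**2 = (-291 + (-48 + (1 + 5**2)))**2 = (-291 + (-48 + (1 + 25)))**2 = (-291 + (-48 + 26))**2 = (-291 - 22)**2 = (-313)**2 = 97969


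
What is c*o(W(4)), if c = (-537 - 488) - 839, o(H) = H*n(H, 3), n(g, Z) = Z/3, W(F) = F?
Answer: -7456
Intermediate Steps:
n(g, Z) = Z/3 (n(g, Z) = Z*(⅓) = Z/3)
o(H) = H (o(H) = H*((⅓)*3) = H*1 = H)
c = -1864 (c = -1025 - 839 = -1864)
c*o(W(4)) = -1864*4 = -7456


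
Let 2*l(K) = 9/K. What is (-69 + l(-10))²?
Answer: 1929321/400 ≈ 4823.3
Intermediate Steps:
l(K) = 9/(2*K) (l(K) = (9/K)/2 = 9/(2*K))
(-69 + l(-10))² = (-69 + (9/2)/(-10))² = (-69 + (9/2)*(-⅒))² = (-69 - 9/20)² = (-1389/20)² = 1929321/400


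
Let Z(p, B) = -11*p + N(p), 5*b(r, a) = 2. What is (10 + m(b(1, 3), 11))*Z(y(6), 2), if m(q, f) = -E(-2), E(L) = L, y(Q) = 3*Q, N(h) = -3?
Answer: -2412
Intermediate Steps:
b(r, a) = ⅖ (b(r, a) = (⅕)*2 = ⅖)
Z(p, B) = -3 - 11*p (Z(p, B) = -11*p - 3 = -3 - 11*p)
m(q, f) = 2 (m(q, f) = -1*(-2) = 2)
(10 + m(b(1, 3), 11))*Z(y(6), 2) = (10 + 2)*(-3 - 33*6) = 12*(-3 - 11*18) = 12*(-3 - 198) = 12*(-201) = -2412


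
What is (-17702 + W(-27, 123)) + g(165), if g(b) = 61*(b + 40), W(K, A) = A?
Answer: -5074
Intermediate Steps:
g(b) = 2440 + 61*b (g(b) = 61*(40 + b) = 2440 + 61*b)
(-17702 + W(-27, 123)) + g(165) = (-17702 + 123) + (2440 + 61*165) = -17579 + (2440 + 10065) = -17579 + 12505 = -5074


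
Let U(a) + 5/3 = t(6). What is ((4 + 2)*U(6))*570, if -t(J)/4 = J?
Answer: -87780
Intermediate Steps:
t(J) = -4*J
U(a) = -77/3 (U(a) = -5/3 - 4*6 = -5/3 - 24 = -77/3)
((4 + 2)*U(6))*570 = ((4 + 2)*(-77/3))*570 = (6*(-77/3))*570 = -154*570 = -87780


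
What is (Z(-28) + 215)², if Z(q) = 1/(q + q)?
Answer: 144937521/3136 ≈ 46217.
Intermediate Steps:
Z(q) = 1/(2*q)
(Z(-28) + 215)² = ((½)/(-28) + 215)² = ((½)*(-1/28) + 215)² = (-1/56 + 215)² = (12039/56)² = 144937521/3136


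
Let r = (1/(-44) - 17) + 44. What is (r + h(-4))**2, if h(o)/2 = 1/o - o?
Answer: 2301289/1936 ≈ 1188.7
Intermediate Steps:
r = 1187/44 (r = (-1/44 - 17) + 44 = -749/44 + 44 = 1187/44 ≈ 26.977)
h(o) = -2*o + 2/o (h(o) = 2*(1/o - o) = -2*o + 2/o)
(r + h(-4))**2 = (1187/44 + (-2*(-4) + 2/(-4)))**2 = (1187/44 + (8 + 2*(-1/4)))**2 = (1187/44 + (8 - 1/2))**2 = (1187/44 + 15/2)**2 = (1517/44)**2 = 2301289/1936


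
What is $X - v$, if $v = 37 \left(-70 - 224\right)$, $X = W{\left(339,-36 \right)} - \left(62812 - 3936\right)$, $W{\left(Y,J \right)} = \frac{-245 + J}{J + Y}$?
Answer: $- \frac{14543675}{303} \approx -47999.0$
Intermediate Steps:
$W{\left(Y,J \right)} = \frac{-245 + J}{J + Y}$
$X = - \frac{17839709}{303}$ ($X = \frac{-245 - 36}{-36 + 339} - \left(62812 - 3936\right) = \frac{1}{303} \left(-281\right) - 58876 = - \frac{281}{303} - 58876 = - \frac{17839709}{303} \approx -58877.0$)
$v = -10878$ ($v = 37 \left(-294\right) = -10878$)
$X - v = - \frac{17839709}{303} - -10878 = - \frac{17839709}{303} + 10878 = - \frac{14543675}{303}$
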